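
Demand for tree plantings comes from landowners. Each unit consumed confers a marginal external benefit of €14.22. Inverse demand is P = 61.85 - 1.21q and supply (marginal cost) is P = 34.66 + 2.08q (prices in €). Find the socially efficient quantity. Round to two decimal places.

Social marginal benefit = demand + MEB = 76.07 - 1.21q.
Set SMB = MC: 76.07 - 1.21q = 34.66 + 2.08q → q* = 12.5866.

q* = 12.59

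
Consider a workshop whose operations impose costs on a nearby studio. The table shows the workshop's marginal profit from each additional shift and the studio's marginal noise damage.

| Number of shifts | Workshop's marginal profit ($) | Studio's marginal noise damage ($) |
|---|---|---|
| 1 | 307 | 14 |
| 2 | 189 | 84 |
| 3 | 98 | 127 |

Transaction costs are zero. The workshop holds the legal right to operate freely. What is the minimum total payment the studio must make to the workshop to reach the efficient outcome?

$98

Left alone the workshop would choose level 3 (marginal profit stays positive).
Efficient level: k* = 2 (marginal profit ≥ marginal noise damage through 2).
The studio must at least cover the workshop's forgone profit from cutting 3→2: 98 = 98.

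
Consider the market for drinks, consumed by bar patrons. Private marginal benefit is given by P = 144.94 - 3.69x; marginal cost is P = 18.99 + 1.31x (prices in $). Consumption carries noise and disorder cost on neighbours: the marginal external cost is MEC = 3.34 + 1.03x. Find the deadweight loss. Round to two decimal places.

DWL = $71.12

Market equilibrium (private): 18.99 + 1.31x = 144.94 - 3.69x → x_m = 25.1900.
Social marginal benefit = demand − MEC = 141.60 - 4.72x.
Set SMB = MC: 141.60 - 4.72x = 18.99 + 1.31x → x* = 20.3333.
Height of the DWL triangle at x_m is MC(x_m) − SMB(x_m) = MEC(x_m) = 29.2857.
DWL = ½ × 4.8567 × 29.2857 = 71.1159.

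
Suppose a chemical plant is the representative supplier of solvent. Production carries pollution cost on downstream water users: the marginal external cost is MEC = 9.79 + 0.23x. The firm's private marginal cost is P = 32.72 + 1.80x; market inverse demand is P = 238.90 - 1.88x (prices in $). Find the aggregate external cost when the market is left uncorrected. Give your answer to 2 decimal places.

$909.50

Market equilibrium (private): 32.72 + 1.80x = 238.90 - 1.88x → x_m = 56.0272.
Total external cost = ∫₀^{x_m} (9.79 + 0.23x) dx = 9.79×56.0272 + ½×0.23×56.0272² = 909.4967.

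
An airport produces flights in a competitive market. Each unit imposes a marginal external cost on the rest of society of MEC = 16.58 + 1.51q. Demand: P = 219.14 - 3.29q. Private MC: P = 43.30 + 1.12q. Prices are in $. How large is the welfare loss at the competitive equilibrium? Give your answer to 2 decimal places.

Market equilibrium (private): 43.30 + 1.12q = 219.14 - 3.29q → q_m = 39.8730.
Social marginal cost = private MC + MEC = 59.88 + 2.63q.
Set SMC = demand: 59.88 + 2.63q = 219.14 - 3.29q → q* = 26.9020.
Between q* and q_m the wedge SMC − demand runs linearly from 0 to MEC(q_m), so the loss is a triangle.
DWL = ½ × 12.9710 × 76.7883 = 498.0105.

DWL = $498.01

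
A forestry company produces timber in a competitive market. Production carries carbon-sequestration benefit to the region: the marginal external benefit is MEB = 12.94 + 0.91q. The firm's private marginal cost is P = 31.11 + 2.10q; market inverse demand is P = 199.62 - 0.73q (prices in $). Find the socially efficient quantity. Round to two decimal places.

q* = 94.51

Social marginal cost = private MC − MEB = 18.17 + 1.19q.
Set SMC = demand: 18.17 + 1.19q = 199.62 - 0.73q → q* = 94.5052.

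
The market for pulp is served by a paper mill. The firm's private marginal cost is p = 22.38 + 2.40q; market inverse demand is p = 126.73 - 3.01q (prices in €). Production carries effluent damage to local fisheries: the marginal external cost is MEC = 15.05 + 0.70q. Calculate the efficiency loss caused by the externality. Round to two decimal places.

Market equilibrium (private): 22.38 + 2.40q = 126.73 - 3.01q → q_m = 19.2884.
Social marginal cost = private MC + MEC = 37.43 + 3.10q.
Set SMC = demand: 37.43 + 3.10q = 126.73 - 3.01q → q* = 14.6154.
The welfare-loss triangle has base |q_m − q*| and height MEC(q_m) (the vertical gap between SMC and demand is zero at q* and MEC at q_m).
DWL = ½ × 4.6730 × 28.5518 = 66.7113.

DWL = €66.71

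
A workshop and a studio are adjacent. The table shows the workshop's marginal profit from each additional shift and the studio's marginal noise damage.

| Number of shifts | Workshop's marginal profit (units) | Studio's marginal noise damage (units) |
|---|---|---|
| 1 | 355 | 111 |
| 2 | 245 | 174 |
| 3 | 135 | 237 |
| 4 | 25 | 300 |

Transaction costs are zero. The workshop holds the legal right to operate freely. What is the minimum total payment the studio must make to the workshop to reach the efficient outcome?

Left alone the workshop would choose level 4 (marginal profit stays positive).
Efficient level: k* = 2 (marginal profit ≥ marginal noise damage through 2).
The studio must at least cover the workshop's forgone profit from cutting 4→2: 135 + 25 = 160.

160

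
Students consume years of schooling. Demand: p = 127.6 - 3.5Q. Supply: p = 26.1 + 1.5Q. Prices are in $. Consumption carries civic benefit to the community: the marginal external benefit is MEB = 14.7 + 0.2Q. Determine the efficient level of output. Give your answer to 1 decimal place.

Q* = 24.2

Social marginal benefit = demand + MEB = 142.3 - 3.3Q.
Set SMB = MC: 142.3 - 3.3Q = 26.1 + 1.5Q → Q* = 24.2083.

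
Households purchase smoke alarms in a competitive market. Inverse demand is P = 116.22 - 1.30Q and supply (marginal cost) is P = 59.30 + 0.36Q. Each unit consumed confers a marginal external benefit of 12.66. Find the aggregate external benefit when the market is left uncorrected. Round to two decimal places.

Market equilibrium (private): 59.30 + 0.36Q = 116.22 - 1.30Q → Q_m = 34.2892.
Total external benefit = MEB × Q_m = 12.66 × 34.2892 = 434.1013.

434.10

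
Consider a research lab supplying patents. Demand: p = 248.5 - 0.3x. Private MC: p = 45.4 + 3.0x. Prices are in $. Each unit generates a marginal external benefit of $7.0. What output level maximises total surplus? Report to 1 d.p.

Social marginal cost = private MC − MEB = 38.4 + 3.0x.
Set SMC = demand: 38.4 + 3.0x = 248.5 - 0.3x → x* = 63.6667.

x* = 63.7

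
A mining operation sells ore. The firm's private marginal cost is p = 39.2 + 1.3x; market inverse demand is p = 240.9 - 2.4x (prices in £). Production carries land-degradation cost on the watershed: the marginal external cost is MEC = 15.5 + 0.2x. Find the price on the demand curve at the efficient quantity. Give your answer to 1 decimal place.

P = £126.3

Social marginal cost = private MC + MEC = 54.7 + 1.5x.
Set SMC = demand: 54.7 + 1.5x = 240.9 - 2.4x → x* = 47.7436.
Consumer price on the demand curve at x*: 240.9 − 2.4×47.7436 = 126.3154.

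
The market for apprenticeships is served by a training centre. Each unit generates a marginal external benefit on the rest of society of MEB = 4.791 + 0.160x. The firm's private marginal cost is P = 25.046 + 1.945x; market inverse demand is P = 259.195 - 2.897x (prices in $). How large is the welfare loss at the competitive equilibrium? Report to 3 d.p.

Market equilibrium (private): 25.046 + 1.945x = 259.195 - 2.897x → x_m = 48.3579.
Social marginal cost = private MC − MEB = 20.255 + 1.785x.
Set SMC = demand: 20.255 + 1.785x = 259.195 - 2.897x → x* = 51.0337.
The welfare-loss triangle has base |x_m − x*| and height MEB(x_m) (the vertical gap between SMC and demand is zero at x* and MEB at x_m).
DWL = ½ × 2.6758 × 12.5283 = 16.7616.

DWL = $16.762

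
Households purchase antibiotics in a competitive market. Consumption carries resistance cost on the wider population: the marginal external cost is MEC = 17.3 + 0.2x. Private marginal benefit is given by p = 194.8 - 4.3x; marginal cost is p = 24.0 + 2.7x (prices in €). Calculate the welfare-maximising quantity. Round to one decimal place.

Social marginal benefit = demand − MEC = 177.5 - 4.5x.
Set SMB = MC: 177.5 - 4.5x = 24.0 + 2.7x → x* = 21.3194.

x* = 21.3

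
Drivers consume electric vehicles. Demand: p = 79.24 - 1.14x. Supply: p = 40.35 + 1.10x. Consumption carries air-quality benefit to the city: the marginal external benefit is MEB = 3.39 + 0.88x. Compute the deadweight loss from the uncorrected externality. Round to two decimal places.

DWL = 128.13

Market equilibrium (private): 40.35 + 1.10x = 79.24 - 1.14x → x_m = 17.3616.
Social marginal benefit = demand + MEB = 82.63 - 0.26x.
Set SMB = MC: 82.63 - 0.26x = 40.35 + 1.10x → x* = 31.0882.
The loss is the area between SMB and MC from x* to x_m; with linear curves that's a triangle of height MEB(x_m).
DWL = ½ × 13.7266 × 18.6682 = 128.1255.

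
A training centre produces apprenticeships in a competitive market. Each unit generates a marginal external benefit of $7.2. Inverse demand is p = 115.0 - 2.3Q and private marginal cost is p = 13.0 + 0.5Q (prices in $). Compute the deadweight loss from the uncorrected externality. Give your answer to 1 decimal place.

DWL = $9.3

Market equilibrium (private): 13.0 + 0.5Q = 115.0 - 2.3Q → Q_m = 36.4286.
Social marginal cost = private MC − MEB = 5.8 + 0.5Q.
Set SMC = demand: 5.8 + 0.5Q = 115.0 - 2.3Q → Q* = 39.0000.
Height of the DWL triangle at Q_m is demand(Q_m) − SMC(Q_m) = MEB(Q_m) = 7.2000.
DWL = ½ × 2.5714 × 7.2000 = 9.2570.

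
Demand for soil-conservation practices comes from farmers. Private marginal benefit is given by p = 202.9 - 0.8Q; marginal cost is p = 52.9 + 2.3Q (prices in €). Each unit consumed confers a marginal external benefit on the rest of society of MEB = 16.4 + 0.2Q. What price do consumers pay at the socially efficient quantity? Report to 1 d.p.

P = €157.0

Social marginal benefit = demand + MEB = 219.3 - 0.6Q.
Set SMB = MC: 219.3 - 0.6Q = 52.9 + 2.3Q → Q* = 57.3793.
Consumer price on the demand curve at Q*: 202.9 − 0.8×57.3793 = 156.9966.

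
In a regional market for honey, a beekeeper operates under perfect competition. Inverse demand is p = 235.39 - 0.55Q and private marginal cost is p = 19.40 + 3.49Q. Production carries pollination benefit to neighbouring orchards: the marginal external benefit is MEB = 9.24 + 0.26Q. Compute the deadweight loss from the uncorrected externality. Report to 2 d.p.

Market equilibrium (private): 19.40 + 3.49Q = 235.39 - 0.55Q → Q_m = 53.4629.
Social marginal cost = private MC − MEB = 10.16 + 3.23Q.
Set SMC = demand: 10.16 + 3.23Q = 235.39 - 0.55Q → Q* = 59.5847.
Between Q* and Q_m the wedge demand − SMC runs linearly from 0 to MEB(Q_m), so the loss is a triangle.
DWL = ½ × 6.1218 × 23.1403 = 70.8301.

DWL = 70.83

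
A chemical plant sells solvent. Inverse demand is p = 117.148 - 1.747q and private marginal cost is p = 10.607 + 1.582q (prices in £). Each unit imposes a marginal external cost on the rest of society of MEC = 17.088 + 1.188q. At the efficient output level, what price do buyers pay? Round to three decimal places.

P = £82.551

Social marginal cost = private MC + MEC = 27.695 + 2.770q.
Set SMC = demand: 27.695 + 2.770q = 117.148 - 1.747q → q* = 19.8036.
Consumer price on the demand curve at q*: 117.148 − 1.747×19.8036 = 82.5511.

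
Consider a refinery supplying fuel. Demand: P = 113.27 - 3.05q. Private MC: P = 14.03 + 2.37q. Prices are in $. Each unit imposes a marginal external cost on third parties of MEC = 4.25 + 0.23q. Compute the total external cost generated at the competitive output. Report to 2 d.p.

$116.37

Market equilibrium (private): 14.03 + 2.37q = 113.27 - 3.05q → q_m = 18.3100.
Total external cost = ∫₀^{q_m} (4.25 + 0.23q) dq = 4.25×18.3100 + ½×0.23×18.3100² = 116.3720.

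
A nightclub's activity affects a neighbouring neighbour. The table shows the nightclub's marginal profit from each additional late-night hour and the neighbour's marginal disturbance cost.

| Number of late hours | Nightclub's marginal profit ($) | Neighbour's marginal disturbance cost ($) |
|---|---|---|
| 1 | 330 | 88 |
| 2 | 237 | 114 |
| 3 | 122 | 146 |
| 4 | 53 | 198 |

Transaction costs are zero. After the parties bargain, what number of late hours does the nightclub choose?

Bargaining reaches the level where marginal profit last exceeds marginal disturbance cost.
That holds through level 2 (237 ≥ 114) but not at 3 (122 < 146).

2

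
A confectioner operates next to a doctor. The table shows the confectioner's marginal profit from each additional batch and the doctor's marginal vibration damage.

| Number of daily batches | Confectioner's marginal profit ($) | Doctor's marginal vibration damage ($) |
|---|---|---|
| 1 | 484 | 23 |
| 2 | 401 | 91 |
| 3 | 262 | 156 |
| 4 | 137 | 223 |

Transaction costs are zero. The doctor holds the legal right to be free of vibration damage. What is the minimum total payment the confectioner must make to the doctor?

Efficient level: marginal profit ≥ marginal vibration damage through level 3, so k* = 3.
With the doctor holding the right, the confectioner must at least compensate total damage at k*: 23 + 91 + 156 = 270.

$270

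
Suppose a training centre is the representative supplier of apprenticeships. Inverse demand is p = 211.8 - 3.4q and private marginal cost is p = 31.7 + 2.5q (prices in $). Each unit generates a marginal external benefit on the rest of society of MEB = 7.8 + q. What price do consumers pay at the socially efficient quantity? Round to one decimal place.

P = $81.4

Social marginal cost = private MC − MEB = 23.9 + 1.5q.
Set SMC = demand: 23.9 + 1.5q = 211.8 - 3.4q → q* = 38.3469.
Consumer price on the demand curve at q*: 211.8 − 3.4×38.3469 = 81.4205.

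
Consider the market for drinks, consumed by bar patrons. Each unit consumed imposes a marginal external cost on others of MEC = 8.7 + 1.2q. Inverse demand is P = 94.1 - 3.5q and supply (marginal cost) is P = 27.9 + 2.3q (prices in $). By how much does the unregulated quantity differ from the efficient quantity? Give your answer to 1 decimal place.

Market equilibrium (private): 27.9 + 2.3q = 94.1 - 3.5q → q_m = 11.4138.
Social marginal benefit = demand − MEC = 85.4 - 4.7q.
Set SMB = MC: 85.4 - 4.7q = 27.9 + 2.3q → q* = 8.2143.
Gap = |11.4138 − 8.2143| = 3.1995.

3.2 units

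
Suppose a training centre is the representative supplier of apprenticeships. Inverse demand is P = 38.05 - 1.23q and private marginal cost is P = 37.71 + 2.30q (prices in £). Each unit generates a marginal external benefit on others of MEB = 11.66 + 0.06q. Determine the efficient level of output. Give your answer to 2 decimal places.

q* = 3.46

Social marginal cost = private MC − MEB = 26.05 + 2.24q.
Set SMC = demand: 26.05 + 2.24q = 38.05 - 1.23q → q* = 3.4582.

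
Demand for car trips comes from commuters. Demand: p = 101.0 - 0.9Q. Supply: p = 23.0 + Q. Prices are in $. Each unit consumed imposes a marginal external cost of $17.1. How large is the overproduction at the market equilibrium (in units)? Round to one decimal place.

9.0 units

Market equilibrium (private): 23.0 + Q = 101.0 - 0.9Q → Q_m = 41.0526.
Social marginal benefit = demand − MEC = 83.9 - 0.9Q.
Set SMB = MC: 83.9 - 0.9Q = 23.0 + Q → Q* = 32.0526.
Gap = |41.0526 − 32.0526| = 9.0000.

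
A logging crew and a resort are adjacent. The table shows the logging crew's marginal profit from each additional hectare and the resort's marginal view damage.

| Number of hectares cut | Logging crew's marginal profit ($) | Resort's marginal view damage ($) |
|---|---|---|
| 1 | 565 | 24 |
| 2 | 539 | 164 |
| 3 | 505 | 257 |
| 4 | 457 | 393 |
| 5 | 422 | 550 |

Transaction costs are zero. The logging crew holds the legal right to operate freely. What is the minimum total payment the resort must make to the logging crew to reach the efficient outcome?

$422

Left alone the logging crew would choose level 5 (marginal profit stays positive).
Efficient level: k* = 4 (marginal profit ≥ marginal view damage through 4).
The resort must at least cover the logging crew's forgone profit from cutting 5→4: 422 = 422.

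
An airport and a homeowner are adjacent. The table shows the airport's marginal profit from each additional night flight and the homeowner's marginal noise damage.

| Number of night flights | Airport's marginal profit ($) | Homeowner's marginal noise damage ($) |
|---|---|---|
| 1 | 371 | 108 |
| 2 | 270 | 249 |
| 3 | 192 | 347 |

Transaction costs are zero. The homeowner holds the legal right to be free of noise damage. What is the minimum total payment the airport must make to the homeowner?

Efficient level: marginal profit ≥ marginal noise damage through level 2, so k* = 2.
With the homeowner holding the right, the airport must at least compensate total damage at k*: 108 + 249 = 357.

$357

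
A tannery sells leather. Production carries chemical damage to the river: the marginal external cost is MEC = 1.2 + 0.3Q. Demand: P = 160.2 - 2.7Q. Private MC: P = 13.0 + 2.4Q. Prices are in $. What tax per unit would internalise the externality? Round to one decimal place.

Social marginal cost = private MC + MEC = 14.2 + 2.7Q.
Set SMC = demand: 14.2 + 2.7Q = 160.2 - 2.7Q → Q* = 27.0370.
The Pigouvian tax equals MEC at Q*: 1.2 + 0.3×27.0370 = 9.3111.

tax = $9.3 per unit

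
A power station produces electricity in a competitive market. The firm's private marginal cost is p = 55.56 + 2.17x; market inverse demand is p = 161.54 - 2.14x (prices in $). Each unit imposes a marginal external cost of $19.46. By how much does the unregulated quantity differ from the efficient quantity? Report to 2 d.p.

4.52 units

Market equilibrium (private): 55.56 + 2.17x = 161.54 - 2.14x → x_m = 24.5893.
Social marginal cost = private MC + MEC = 75.02 + 2.17x.
Set SMC = demand: 75.02 + 2.17x = 161.54 - 2.14x → x* = 20.0742.
Gap = |24.5893 − 20.0742| = 4.5151.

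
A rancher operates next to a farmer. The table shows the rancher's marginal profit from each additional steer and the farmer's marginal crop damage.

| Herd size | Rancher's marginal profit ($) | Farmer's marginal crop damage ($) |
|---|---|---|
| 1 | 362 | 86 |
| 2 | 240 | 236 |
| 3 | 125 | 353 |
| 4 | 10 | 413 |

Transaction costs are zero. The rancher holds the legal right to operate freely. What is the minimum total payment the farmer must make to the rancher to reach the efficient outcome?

$135

Left alone the rancher would choose level 4 (marginal profit stays positive).
Efficient level: k* = 2 (marginal profit ≥ marginal crop damage through 2).
The farmer must at least cover the rancher's forgone profit from cutting 4→2: 125 + 10 = 135.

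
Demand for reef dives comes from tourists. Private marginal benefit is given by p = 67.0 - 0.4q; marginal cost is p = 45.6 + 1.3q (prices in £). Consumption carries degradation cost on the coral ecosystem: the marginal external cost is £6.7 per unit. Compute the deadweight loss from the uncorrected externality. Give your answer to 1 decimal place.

DWL = £13.2

Market equilibrium (private): 45.6 + 1.3q = 67.0 - 0.4q → q_m = 12.5882.
Social marginal benefit = demand − MEC = 60.3 - 0.4q.
Set SMB = MC: 60.3 - 0.4q = 45.6 + 1.3q → q* = 8.6471.
The loss is the area between SMB and MC from q* to q_m; with linear curves that's a triangle of height MEC(q_m).
DWL = ½ × 3.9411 × 6.7000 = 13.2027.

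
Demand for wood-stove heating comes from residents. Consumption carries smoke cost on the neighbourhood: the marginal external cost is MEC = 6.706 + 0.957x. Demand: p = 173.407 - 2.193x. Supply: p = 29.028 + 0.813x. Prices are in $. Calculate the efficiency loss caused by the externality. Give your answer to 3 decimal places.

Market equilibrium (private): 29.028 + 0.813x = 173.407 - 2.193x → x_m = 48.0303.
Social marginal benefit = demand − MEC = 166.701 - 3.150x.
Set SMB = MC: 166.701 - 3.150x = 29.028 + 0.813x → x* = 34.7396.
Between x* and x_m the wedge MC − SMB runs linearly from 0 to MEC(x_m), so the loss is a triangle.
DWL = ½ × 13.2907 × 52.6710 = 350.0172.

DWL = $350.017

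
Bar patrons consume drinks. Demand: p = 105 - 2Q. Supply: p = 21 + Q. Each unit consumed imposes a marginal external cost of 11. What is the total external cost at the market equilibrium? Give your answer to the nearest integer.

Market equilibrium (private): 21 + Q = 105 - 2Q → Q_m = 28.0000.
Total external cost = MEC × Q_m = 11 × 28.0000 = 308.0000.

308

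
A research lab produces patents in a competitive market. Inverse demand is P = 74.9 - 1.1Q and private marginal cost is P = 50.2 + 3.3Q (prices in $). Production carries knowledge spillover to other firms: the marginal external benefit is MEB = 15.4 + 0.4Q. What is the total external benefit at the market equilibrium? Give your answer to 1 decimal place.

Market equilibrium (private): 50.2 + 3.3Q = 74.9 - 1.1Q → Q_m = 5.6136.
Total external benefit = ∫₀^{Q_m} (15.4 + 0.4Q) dQ = 15.4×5.6136 + ½×0.4×5.6136² = 92.7519.

$92.8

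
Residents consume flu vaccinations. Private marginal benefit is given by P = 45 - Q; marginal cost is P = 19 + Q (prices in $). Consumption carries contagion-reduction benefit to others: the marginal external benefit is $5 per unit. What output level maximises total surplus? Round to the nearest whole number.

Q* = 16

Social marginal benefit = demand + MEB = 50 - Q.
Set SMB = MC: 50 - Q = 19 + Q → Q* = 15.5000.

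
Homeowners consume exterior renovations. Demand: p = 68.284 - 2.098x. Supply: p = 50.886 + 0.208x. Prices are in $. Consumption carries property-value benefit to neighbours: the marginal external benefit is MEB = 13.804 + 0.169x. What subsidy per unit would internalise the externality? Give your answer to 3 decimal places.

subsidy = $16.272 per unit

Social marginal benefit = demand + MEB = 82.088 - 1.929x.
Set SMB = MC: 82.088 - 1.929x = 50.886 + 0.208x → x* = 14.6008.
The Pigouvian subsidy equals MEB at x*: 13.804 + 0.169×14.6008 = 16.2715.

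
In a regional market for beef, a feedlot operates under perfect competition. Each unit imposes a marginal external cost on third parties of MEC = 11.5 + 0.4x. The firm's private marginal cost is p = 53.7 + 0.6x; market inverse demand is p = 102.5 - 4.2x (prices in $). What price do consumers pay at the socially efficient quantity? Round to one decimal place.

P = $72.4

Social marginal cost = private MC + MEC = 65.2 + x.
Set SMC = demand: 65.2 + x = 102.5 - 4.2x → x* = 7.1731.
Consumer price on the demand curve at x*: 102.5 − 4.2×7.1731 = 72.3730.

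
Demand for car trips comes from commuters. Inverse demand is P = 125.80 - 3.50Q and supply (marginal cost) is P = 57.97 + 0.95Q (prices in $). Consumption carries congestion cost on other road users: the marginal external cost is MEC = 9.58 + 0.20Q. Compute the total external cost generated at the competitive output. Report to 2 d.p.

$169.26

Market equilibrium (private): 57.97 + 0.95Q = 125.80 - 3.50Q → Q_m = 15.2427.
Total external cost = ∫₀^{Q_m} (9.58 + 0.20Q) dQ = 9.58×15.2427 + ½×0.20×15.2427² = 169.2591.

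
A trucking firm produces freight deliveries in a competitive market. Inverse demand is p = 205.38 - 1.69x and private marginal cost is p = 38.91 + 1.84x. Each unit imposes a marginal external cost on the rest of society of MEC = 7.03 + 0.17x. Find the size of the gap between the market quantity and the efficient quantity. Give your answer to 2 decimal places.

4.07 units

Market equilibrium (private): 38.91 + 1.84x = 205.38 - 1.69x → x_m = 47.1586.
Social marginal cost = private MC + MEC = 45.94 + 2.01x.
Set SMC = demand: 45.94 + 2.01x = 205.38 - 1.69x → x* = 43.0919.
Gap = |47.1586 − 43.0919| = 4.0667.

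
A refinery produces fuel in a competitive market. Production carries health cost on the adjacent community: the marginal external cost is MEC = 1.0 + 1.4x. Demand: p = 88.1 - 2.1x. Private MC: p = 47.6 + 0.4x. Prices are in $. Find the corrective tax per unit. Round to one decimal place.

tax = $15.2 per unit

Social marginal cost = private MC + MEC = 48.6 + 1.8x.
Set SMC = demand: 48.6 + 1.8x = 88.1 - 2.1x → x* = 10.1282.
The Pigouvian tax equals MEC at x*: 1.0 + 1.4×10.1282 = 15.1795.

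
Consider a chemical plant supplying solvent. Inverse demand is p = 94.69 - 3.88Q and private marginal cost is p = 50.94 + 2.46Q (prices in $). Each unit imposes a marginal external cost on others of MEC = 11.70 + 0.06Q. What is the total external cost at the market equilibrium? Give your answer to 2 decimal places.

Market equilibrium (private): 50.94 + 2.46Q = 94.69 - 3.88Q → Q_m = 6.9006.
Total external cost = ∫₀^{Q_m} (11.70 + 0.06Q) dQ = 11.70×6.9006 + ½×0.06×6.9006² = 82.1656.

$82.17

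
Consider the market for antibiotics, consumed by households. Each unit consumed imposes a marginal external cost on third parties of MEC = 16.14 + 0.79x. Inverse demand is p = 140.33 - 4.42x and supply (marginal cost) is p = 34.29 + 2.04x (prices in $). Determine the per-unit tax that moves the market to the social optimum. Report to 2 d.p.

tax = $25.94 per unit

Social marginal benefit = demand − MEC = 124.19 - 5.21x.
Set SMB = MC: 124.19 - 5.21x = 34.29 + 2.04x → x* = 12.4000.
The Pigouvian tax equals MEC at x*: 16.14 + 0.79×12.4000 = 25.9360.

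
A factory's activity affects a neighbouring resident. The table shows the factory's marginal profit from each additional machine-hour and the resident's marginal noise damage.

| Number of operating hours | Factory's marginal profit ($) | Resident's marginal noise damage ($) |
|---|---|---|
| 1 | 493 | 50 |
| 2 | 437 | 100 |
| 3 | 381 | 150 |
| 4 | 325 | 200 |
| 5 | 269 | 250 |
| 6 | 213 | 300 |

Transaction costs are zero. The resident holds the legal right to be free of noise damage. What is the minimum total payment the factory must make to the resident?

$750

Efficient level: marginal profit ≥ marginal noise damage through level 5, so k* = 5.
With the resident holding the right, the factory must at least compensate total damage at k*: 50 + 100 + 150 + 200 + 250 = 750.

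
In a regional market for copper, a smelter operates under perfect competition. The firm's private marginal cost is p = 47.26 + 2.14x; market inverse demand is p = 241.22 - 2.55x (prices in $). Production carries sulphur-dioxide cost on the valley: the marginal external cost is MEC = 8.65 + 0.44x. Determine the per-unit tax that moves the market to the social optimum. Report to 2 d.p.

tax = $24.54 per unit

Social marginal cost = private MC + MEC = 55.91 + 2.58x.
Set SMC = demand: 55.91 + 2.58x = 241.22 - 2.55x → x* = 36.1228.
The Pigouvian tax equals MEC at x*: 8.65 + 0.44×36.1228 = 24.5440.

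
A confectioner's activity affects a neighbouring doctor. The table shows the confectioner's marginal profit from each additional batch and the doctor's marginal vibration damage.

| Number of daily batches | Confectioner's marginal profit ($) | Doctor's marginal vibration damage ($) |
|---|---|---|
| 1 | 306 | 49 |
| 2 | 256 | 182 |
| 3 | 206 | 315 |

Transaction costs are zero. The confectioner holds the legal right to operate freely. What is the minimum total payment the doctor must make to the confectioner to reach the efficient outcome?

$206

Left alone the confectioner would choose level 3 (marginal profit stays positive).
Efficient level: k* = 2 (marginal profit ≥ marginal vibration damage through 2).
The doctor must at least cover the confectioner's forgone profit from cutting 3→2: 206 = 206.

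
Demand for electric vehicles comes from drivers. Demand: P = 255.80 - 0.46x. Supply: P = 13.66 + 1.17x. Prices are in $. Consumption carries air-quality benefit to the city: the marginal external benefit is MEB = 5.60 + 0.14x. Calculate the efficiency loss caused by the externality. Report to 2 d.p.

DWL = $233.83

Market equilibrium (private): 13.66 + 1.17x = 255.80 - 0.46x → x_m = 148.5521.
Social marginal benefit = demand + MEB = 261.40 - 0.32x.
Set SMB = MC: 261.40 - 0.32x = 13.66 + 1.17x → x* = 166.2685.
Between x* and x_m the wedge SMB − MC runs linearly from 0 to MEB(x_m), so the loss is a triangle.
DWL = ½ × 17.7164 × 26.3973 = 233.8326.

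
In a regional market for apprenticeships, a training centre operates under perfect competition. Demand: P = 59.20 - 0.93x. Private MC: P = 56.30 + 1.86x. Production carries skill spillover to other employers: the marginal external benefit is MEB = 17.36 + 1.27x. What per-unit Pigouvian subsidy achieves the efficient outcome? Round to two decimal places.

subsidy = 34.29 per unit

Social marginal cost = private MC − MEB = 38.94 + 0.59x.
Set SMC = demand: 38.94 + 0.59x = 59.20 - 0.93x → x* = 13.3289.
The Pigouvian subsidy equals MEB at x*: 17.36 + 1.27×13.3289 = 34.2877.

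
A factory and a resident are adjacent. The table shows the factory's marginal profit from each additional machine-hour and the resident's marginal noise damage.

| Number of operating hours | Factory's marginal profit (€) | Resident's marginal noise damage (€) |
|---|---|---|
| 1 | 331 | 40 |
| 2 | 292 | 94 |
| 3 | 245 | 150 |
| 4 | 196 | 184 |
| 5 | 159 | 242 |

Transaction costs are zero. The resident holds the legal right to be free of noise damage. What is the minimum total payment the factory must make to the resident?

Efficient level: marginal profit ≥ marginal noise damage through level 4, so k* = 4.
With the resident holding the right, the factory must at least compensate total damage at k*: 40 + 94 + 150 + 184 = 468.

€468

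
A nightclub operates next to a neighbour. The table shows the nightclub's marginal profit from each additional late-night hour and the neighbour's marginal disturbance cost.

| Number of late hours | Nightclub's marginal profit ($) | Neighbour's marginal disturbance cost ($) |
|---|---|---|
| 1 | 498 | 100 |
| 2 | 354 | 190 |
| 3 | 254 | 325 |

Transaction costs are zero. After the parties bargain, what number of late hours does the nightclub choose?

Bargaining reaches the level where marginal profit last exceeds marginal disturbance cost.
That holds through level 2 (354 ≥ 190) but not at 3 (254 < 325).

2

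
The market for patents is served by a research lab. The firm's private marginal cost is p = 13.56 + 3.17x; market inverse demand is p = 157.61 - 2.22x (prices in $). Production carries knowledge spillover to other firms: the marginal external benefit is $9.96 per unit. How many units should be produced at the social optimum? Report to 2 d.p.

x* = 28.57

Social marginal cost = private MC − MEB = 3.60 + 3.17x.
Set SMC = demand: 3.60 + 3.17x = 157.61 - 2.22x → x* = 28.5733.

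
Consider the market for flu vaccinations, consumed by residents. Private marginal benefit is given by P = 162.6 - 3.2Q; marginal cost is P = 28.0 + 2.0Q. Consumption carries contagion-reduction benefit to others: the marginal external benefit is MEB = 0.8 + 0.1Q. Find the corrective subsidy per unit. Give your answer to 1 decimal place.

subsidy = 3.5 per unit

Social marginal benefit = demand + MEB = 163.4 - 3.1Q.
Set SMB = MC: 163.4 - 3.1Q = 28.0 + 2.0Q → Q* = 26.5490.
The Pigouvian subsidy equals MEB at Q*: 0.8 + 0.1×26.5490 = 3.4549.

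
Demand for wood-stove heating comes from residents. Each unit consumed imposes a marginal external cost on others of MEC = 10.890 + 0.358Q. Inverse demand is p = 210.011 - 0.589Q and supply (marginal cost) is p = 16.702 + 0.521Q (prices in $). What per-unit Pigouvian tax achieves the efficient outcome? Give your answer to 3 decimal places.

tax = $55.376 per unit

Social marginal benefit = demand − MEC = 199.121 - 0.947Q.
Set SMB = MC: 199.121 - 0.947Q = 16.702 + 0.521Q → Q* = 124.2636.
The Pigouvian tax equals MEC at Q*: 10.890 + 0.358×124.2636 = 55.3764.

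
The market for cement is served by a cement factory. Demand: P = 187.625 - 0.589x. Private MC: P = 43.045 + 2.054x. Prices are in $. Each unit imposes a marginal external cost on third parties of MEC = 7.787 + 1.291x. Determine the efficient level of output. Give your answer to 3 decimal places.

x* = 34.772

Social marginal cost = private MC + MEC = 50.832 + 3.345x.
Set SMC = demand: 50.832 + 3.345x = 187.625 - 0.589x → x* = 34.7720.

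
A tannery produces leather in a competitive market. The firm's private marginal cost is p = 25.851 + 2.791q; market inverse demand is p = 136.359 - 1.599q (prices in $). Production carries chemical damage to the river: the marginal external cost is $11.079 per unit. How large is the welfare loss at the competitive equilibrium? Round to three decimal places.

Market equilibrium (private): 25.851 + 2.791q = 136.359 - 1.599q → q_m = 25.1727.
Social marginal cost = private MC + MEC = 36.930 + 2.791q.
Set SMC = demand: 36.930 + 2.791q = 136.359 - 1.599q → q* = 22.6490.
The welfare-loss triangle has base |q_m − q*| and height MEC(q_m) (the vertical gap between SMC and demand is zero at q* and MEC at q_m).
DWL = ½ × 2.5237 × 11.0790 = 13.9800.

DWL = $13.980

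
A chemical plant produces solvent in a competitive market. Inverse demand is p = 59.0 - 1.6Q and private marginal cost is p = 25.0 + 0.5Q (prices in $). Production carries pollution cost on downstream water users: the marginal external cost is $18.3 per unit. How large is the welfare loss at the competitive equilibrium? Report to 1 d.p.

DWL = $79.7

Market equilibrium (private): 25.0 + 0.5Q = 59.0 - 1.6Q → Q_m = 16.1905.
Social marginal cost = private MC + MEC = 43.3 + 0.5Q.
Set SMC = demand: 43.3 + 0.5Q = 59.0 - 1.6Q → Q* = 7.4762.
Between Q* and Q_m the wedge SMC − demand runs linearly from 0 to MEC(Q_m), so the loss is a triangle.
DWL = ½ × 8.7143 × 18.3000 = 79.7358.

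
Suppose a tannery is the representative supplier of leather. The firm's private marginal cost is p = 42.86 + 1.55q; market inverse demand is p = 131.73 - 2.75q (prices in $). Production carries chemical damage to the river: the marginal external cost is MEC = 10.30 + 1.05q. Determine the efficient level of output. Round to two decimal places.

q* = 14.69

Social marginal cost = private MC + MEC = 53.16 + 2.60q.
Set SMC = demand: 53.16 + 2.60q = 131.73 - 2.75q → q* = 14.6860.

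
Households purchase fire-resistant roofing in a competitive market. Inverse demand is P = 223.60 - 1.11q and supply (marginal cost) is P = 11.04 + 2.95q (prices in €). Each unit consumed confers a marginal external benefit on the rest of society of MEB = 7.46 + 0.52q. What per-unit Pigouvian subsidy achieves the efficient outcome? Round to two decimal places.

Social marginal benefit = demand + MEB = 231.06 - 0.59q.
Set SMB = MC: 231.06 - 0.59q = 11.04 + 2.95q → q* = 62.1525.
The Pigouvian subsidy equals MEB at q*: 7.46 + 0.52×62.1525 = 39.7793.

subsidy = €39.78 per unit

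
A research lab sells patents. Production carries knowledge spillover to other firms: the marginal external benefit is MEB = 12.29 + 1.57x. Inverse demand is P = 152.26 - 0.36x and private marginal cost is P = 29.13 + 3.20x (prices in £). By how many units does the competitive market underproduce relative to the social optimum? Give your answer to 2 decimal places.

33.46 units

Market equilibrium (private): 29.13 + 3.20x = 152.26 - 0.36x → x_m = 34.5871.
Social marginal cost = private MC − MEB = 16.84 + 1.63x.
Set SMC = demand: 16.84 + 1.63x = 152.26 - 0.36x → x* = 68.0503.
Gap = |34.5871 − 68.0503| = 33.4632.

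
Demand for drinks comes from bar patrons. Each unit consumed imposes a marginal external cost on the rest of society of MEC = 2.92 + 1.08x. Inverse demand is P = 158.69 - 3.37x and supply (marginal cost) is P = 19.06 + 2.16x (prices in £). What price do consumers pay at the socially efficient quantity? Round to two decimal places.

Social marginal benefit = demand − MEC = 155.77 - 4.45x.
Set SMB = MC: 155.77 - 4.45x = 19.06 + 2.16x → x* = 20.6823.
Consumer price on the demand curve at x*: 158.69 − 3.37×20.6823 = 88.9906.

P = £88.99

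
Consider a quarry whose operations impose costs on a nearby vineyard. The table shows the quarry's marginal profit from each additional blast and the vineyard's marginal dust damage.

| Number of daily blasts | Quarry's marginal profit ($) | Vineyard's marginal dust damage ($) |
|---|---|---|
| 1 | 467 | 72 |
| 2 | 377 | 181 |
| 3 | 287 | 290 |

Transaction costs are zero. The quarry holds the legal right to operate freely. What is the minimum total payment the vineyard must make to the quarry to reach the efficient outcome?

$287

Left alone the quarry would choose level 3 (marginal profit stays positive).
Efficient level: k* = 2 (marginal profit ≥ marginal dust damage through 2).
The vineyard must at least cover the quarry's forgone profit from cutting 3→2: 287 = 287.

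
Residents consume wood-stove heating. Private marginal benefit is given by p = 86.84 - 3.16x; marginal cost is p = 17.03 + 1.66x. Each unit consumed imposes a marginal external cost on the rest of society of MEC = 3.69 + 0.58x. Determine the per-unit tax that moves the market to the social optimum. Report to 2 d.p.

Social marginal benefit = demand − MEC = 83.15 - 3.74x.
Set SMB = MC: 83.15 - 3.74x = 17.03 + 1.66x → x* = 12.2444.
The Pigouvian tax equals MEC at x*: 3.69 + 0.58×12.2444 = 10.7918.

tax = 10.79 per unit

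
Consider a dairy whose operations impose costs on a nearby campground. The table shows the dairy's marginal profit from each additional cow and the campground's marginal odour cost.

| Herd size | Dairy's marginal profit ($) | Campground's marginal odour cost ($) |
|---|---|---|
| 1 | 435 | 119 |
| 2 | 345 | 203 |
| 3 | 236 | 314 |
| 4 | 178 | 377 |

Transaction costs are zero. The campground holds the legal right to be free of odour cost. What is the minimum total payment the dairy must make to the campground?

Efficient level: marginal profit ≥ marginal odour cost through level 2, so k* = 2.
With the campground holding the right, the dairy must at least compensate total damage at k*: 119 + 203 = 322.

$322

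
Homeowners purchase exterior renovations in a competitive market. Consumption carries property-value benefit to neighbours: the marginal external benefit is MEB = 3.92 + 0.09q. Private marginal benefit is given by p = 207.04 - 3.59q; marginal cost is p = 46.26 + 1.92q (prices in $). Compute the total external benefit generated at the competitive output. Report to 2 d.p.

Market equilibrium (private): 46.26 + 1.92q = 207.04 - 3.59q → q_m = 29.1797.
Total external benefit = ∫₀^{q_m} (3.92 + 0.09q) dq = 3.92×29.1797 + ½×0.09×29.1797² = 152.6999.

$152.70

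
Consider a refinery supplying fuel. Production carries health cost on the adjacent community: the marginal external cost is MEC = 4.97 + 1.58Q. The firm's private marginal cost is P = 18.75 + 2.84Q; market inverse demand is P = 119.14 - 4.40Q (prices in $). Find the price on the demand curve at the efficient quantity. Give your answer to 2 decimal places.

Social marginal cost = private MC + MEC = 23.72 + 4.42Q.
Set SMC = demand: 23.72 + 4.42Q = 119.14 - 4.40Q → Q* = 10.8186.
Consumer price on the demand curve at Q*: 119.14 − 4.40×10.8186 = 71.5382.

P = $71.54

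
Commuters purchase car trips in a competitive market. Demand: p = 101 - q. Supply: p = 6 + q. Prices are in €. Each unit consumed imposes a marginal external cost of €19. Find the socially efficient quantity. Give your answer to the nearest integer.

Social marginal benefit = demand − MEC = 82 - q.
Set SMB = MC: 82 - q = 6 + q → q* = 38.0000.

q* = 38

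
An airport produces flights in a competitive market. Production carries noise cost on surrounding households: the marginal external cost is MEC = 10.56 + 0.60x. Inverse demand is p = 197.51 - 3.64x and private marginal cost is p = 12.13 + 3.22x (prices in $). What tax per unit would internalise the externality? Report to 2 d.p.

Social marginal cost = private MC + MEC = 22.69 + 3.82x.
Set SMC = demand: 22.69 + 3.82x = 197.51 - 3.64x → x* = 23.4343.
The Pigouvian tax equals MEC at x*: 10.56 + 0.60×23.4343 = 24.6206.

tax = $24.62 per unit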